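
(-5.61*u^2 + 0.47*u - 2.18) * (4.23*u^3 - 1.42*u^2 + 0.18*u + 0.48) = -23.7303*u^5 + 9.9543*u^4 - 10.8986*u^3 + 0.4874*u^2 - 0.1668*u - 1.0464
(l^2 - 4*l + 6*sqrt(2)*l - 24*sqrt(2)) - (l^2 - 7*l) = 3*l + 6*sqrt(2)*l - 24*sqrt(2)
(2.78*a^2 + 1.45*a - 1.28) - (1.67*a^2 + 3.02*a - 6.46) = 1.11*a^2 - 1.57*a + 5.18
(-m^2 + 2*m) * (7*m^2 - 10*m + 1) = -7*m^4 + 24*m^3 - 21*m^2 + 2*m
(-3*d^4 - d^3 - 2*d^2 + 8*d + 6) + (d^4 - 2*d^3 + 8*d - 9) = -2*d^4 - 3*d^3 - 2*d^2 + 16*d - 3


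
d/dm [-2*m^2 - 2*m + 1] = -4*m - 2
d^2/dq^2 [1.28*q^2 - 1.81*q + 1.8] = 2.56000000000000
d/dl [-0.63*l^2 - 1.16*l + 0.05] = -1.26*l - 1.16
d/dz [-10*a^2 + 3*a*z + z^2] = 3*a + 2*z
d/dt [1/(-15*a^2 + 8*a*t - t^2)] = 2*(-4*a + t)/(15*a^2 - 8*a*t + t^2)^2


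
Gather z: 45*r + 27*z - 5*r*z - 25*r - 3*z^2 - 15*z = 20*r - 3*z^2 + z*(12 - 5*r)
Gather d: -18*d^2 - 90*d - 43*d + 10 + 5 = -18*d^2 - 133*d + 15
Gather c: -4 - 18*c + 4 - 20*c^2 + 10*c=-20*c^2 - 8*c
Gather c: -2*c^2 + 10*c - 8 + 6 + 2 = -2*c^2 + 10*c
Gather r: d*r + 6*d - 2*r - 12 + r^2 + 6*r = 6*d + r^2 + r*(d + 4) - 12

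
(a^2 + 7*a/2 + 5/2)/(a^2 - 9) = (2*a^2 + 7*a + 5)/(2*(a^2 - 9))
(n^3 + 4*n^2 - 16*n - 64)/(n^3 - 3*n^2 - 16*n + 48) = (n + 4)/(n - 3)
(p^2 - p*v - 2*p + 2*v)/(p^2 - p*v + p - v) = (p - 2)/(p + 1)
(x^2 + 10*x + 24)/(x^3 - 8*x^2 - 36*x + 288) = (x + 4)/(x^2 - 14*x + 48)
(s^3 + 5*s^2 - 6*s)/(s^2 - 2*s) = (s^2 + 5*s - 6)/(s - 2)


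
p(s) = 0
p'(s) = 0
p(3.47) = 0.00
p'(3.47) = 0.00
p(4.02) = 0.00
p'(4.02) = 0.00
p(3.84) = 0.00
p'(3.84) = 0.00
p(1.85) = 0.00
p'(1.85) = 0.00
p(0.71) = 0.00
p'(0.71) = 0.00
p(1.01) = 0.00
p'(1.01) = 0.00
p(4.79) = 0.00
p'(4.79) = 0.00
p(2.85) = 0.00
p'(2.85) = 0.00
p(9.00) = 0.00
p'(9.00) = 0.00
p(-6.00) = 0.00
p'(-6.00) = 0.00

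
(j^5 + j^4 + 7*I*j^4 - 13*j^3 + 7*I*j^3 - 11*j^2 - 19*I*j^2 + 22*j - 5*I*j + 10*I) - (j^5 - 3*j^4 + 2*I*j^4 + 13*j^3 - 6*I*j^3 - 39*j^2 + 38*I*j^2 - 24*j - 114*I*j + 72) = 4*j^4 + 5*I*j^4 - 26*j^3 + 13*I*j^3 + 28*j^2 - 57*I*j^2 + 46*j + 109*I*j - 72 + 10*I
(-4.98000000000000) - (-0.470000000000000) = -4.51000000000000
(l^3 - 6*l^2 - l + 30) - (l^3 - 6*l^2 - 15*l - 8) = 14*l + 38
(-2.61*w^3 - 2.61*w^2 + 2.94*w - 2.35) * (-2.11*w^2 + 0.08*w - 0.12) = 5.5071*w^5 + 5.2983*w^4 - 6.099*w^3 + 5.5069*w^2 - 0.5408*w + 0.282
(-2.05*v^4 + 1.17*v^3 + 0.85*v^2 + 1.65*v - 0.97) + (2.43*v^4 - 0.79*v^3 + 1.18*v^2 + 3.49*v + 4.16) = 0.38*v^4 + 0.38*v^3 + 2.03*v^2 + 5.14*v + 3.19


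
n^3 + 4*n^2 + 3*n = n*(n + 1)*(n + 3)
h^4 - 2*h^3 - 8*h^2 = h^2*(h - 4)*(h + 2)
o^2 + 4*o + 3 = (o + 1)*(o + 3)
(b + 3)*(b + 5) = b^2 + 8*b + 15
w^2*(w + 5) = w^3 + 5*w^2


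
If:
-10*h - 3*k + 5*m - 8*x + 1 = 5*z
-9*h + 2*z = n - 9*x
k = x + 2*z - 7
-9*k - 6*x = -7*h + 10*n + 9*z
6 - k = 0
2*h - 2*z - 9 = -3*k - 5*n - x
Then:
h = 10427/1139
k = 6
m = 210266/5695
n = -404/67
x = 9021/1139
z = 2893/1139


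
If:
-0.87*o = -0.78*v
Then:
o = 0.896551724137931*v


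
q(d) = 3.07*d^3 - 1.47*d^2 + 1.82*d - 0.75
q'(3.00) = 75.89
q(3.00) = 74.37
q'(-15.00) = 2118.17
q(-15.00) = -10720.05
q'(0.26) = 1.68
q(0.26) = -0.32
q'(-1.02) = 14.40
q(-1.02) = -7.39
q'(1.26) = 12.74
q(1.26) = 5.35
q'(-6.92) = 463.20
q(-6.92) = -1101.06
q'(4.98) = 215.59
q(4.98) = 351.02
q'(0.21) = 1.61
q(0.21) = -0.40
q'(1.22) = 11.94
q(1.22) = 4.86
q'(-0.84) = 10.79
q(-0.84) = -5.14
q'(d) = 9.21*d^2 - 2.94*d + 1.82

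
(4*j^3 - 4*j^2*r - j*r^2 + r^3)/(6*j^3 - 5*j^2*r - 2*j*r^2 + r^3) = (-2*j + r)/(-3*j + r)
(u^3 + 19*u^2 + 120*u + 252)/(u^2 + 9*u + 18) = (u^2 + 13*u + 42)/(u + 3)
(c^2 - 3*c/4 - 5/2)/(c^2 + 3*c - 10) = (c + 5/4)/(c + 5)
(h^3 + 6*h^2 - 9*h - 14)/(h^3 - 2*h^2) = 1 + 8/h + 7/h^2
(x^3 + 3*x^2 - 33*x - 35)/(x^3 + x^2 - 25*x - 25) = (x + 7)/(x + 5)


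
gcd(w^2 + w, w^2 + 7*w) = w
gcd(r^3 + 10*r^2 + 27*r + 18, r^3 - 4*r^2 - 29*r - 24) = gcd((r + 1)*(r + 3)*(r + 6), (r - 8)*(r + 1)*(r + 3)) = r^2 + 4*r + 3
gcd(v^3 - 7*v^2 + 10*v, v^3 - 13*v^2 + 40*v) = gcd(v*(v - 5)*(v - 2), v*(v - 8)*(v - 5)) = v^2 - 5*v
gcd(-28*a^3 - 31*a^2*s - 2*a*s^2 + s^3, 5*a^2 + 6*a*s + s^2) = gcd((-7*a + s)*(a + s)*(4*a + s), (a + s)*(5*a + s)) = a + s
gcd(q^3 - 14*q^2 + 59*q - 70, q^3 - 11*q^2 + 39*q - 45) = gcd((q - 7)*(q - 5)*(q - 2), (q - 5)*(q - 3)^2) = q - 5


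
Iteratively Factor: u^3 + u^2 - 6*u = (u + 3)*(u^2 - 2*u) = (u - 2)*(u + 3)*(u)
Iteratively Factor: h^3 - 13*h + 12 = (h - 1)*(h^2 + h - 12) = (h - 1)*(h + 4)*(h - 3)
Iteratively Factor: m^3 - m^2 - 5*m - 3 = (m + 1)*(m^2 - 2*m - 3) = (m - 3)*(m + 1)*(m + 1)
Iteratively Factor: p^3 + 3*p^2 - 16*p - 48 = (p + 3)*(p^2 - 16) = (p + 3)*(p + 4)*(p - 4)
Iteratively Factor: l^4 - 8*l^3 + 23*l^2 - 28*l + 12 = (l - 1)*(l^3 - 7*l^2 + 16*l - 12) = (l - 2)*(l - 1)*(l^2 - 5*l + 6) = (l - 2)^2*(l - 1)*(l - 3)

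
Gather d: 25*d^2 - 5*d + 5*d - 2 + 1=25*d^2 - 1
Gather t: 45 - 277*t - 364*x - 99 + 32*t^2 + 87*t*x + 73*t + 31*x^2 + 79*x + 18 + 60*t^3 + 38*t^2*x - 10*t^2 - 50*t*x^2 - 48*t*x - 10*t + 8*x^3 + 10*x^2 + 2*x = 60*t^3 + t^2*(38*x + 22) + t*(-50*x^2 + 39*x - 214) + 8*x^3 + 41*x^2 - 283*x - 36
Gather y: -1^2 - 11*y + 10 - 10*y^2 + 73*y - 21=-10*y^2 + 62*y - 12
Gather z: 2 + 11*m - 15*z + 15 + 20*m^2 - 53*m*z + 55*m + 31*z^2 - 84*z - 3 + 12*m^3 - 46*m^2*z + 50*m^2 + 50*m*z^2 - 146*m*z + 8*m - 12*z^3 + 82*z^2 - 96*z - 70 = 12*m^3 + 70*m^2 + 74*m - 12*z^3 + z^2*(50*m + 113) + z*(-46*m^2 - 199*m - 195) - 56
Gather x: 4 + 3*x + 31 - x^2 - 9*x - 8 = -x^2 - 6*x + 27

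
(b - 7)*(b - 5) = b^2 - 12*b + 35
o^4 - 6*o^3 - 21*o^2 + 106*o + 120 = (o - 6)*(o - 5)*(o + 1)*(o + 4)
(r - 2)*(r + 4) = r^2 + 2*r - 8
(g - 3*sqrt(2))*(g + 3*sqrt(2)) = g^2 - 18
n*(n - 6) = n^2 - 6*n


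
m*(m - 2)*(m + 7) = m^3 + 5*m^2 - 14*m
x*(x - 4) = x^2 - 4*x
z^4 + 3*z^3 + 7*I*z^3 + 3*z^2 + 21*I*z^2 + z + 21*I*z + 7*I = (z + 1)*(z + 7*I)*(-I*z - I)*(I*z + I)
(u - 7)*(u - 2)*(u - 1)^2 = u^4 - 11*u^3 + 33*u^2 - 37*u + 14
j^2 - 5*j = j*(j - 5)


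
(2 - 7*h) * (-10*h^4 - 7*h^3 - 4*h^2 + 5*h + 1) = 70*h^5 + 29*h^4 + 14*h^3 - 43*h^2 + 3*h + 2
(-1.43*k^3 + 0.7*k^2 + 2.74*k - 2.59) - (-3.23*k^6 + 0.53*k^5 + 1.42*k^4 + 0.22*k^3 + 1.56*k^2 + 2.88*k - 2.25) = 3.23*k^6 - 0.53*k^5 - 1.42*k^4 - 1.65*k^3 - 0.86*k^2 - 0.14*k - 0.34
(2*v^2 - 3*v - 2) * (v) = 2*v^3 - 3*v^2 - 2*v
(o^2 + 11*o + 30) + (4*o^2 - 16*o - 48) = 5*o^2 - 5*o - 18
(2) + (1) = 3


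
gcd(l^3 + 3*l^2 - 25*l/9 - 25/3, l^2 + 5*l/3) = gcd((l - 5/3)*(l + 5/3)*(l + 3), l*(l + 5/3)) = l + 5/3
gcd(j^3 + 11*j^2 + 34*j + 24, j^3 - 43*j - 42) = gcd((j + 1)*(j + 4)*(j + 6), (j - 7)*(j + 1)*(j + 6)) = j^2 + 7*j + 6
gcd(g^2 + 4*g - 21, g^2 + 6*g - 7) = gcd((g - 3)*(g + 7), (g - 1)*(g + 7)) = g + 7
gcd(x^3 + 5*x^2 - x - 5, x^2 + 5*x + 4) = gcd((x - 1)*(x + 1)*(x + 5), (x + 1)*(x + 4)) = x + 1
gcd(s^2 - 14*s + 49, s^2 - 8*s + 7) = s - 7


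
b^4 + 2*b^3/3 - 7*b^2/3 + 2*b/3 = b*(b - 1)*(b - 1/3)*(b + 2)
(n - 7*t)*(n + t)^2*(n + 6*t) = n^4 + n^3*t - 43*n^2*t^2 - 85*n*t^3 - 42*t^4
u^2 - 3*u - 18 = (u - 6)*(u + 3)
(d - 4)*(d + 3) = d^2 - d - 12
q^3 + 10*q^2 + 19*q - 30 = (q - 1)*(q + 5)*(q + 6)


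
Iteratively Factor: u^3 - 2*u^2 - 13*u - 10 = (u - 5)*(u^2 + 3*u + 2) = (u - 5)*(u + 2)*(u + 1)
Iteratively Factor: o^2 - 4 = (o + 2)*(o - 2)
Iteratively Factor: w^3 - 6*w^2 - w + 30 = (w - 3)*(w^2 - 3*w - 10) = (w - 5)*(w - 3)*(w + 2)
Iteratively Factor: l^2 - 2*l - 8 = (l + 2)*(l - 4)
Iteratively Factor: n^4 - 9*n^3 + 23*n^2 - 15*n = (n)*(n^3 - 9*n^2 + 23*n - 15) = n*(n - 5)*(n^2 - 4*n + 3) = n*(n - 5)*(n - 3)*(n - 1)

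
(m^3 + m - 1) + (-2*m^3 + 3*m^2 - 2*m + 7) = -m^3 + 3*m^2 - m + 6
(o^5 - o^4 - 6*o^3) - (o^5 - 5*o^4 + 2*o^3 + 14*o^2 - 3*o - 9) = 4*o^4 - 8*o^3 - 14*o^2 + 3*o + 9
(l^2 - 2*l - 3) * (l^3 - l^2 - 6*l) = l^5 - 3*l^4 - 7*l^3 + 15*l^2 + 18*l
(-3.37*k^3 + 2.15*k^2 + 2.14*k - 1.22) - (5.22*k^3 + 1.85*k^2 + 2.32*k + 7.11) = -8.59*k^3 + 0.3*k^2 - 0.18*k - 8.33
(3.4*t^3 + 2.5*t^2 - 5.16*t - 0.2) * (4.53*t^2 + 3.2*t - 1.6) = 15.402*t^5 + 22.205*t^4 - 20.8148*t^3 - 21.418*t^2 + 7.616*t + 0.32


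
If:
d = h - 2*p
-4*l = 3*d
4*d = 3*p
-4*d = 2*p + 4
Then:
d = -3/5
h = -11/5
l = 9/20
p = -4/5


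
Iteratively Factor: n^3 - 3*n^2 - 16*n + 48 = (n - 4)*(n^2 + n - 12) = (n - 4)*(n + 4)*(n - 3)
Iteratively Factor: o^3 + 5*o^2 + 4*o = (o + 1)*(o^2 + 4*o) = o*(o + 1)*(o + 4)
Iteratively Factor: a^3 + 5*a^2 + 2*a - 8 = (a + 2)*(a^2 + 3*a - 4) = (a + 2)*(a + 4)*(a - 1)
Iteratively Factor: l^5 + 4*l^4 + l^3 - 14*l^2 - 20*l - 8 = (l + 2)*(l^4 + 2*l^3 - 3*l^2 - 8*l - 4) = (l + 1)*(l + 2)*(l^3 + l^2 - 4*l - 4) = (l - 2)*(l + 1)*(l + 2)*(l^2 + 3*l + 2) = (l - 2)*(l + 1)*(l + 2)^2*(l + 1)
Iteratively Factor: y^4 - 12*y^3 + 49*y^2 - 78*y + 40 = (y - 5)*(y^3 - 7*y^2 + 14*y - 8) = (y - 5)*(y - 2)*(y^2 - 5*y + 4) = (y - 5)*(y - 2)*(y - 1)*(y - 4)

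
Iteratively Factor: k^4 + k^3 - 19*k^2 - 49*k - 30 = (k + 1)*(k^3 - 19*k - 30) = (k - 5)*(k + 1)*(k^2 + 5*k + 6) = (k - 5)*(k + 1)*(k + 2)*(k + 3)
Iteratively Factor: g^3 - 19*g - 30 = (g + 3)*(g^2 - 3*g - 10) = (g - 5)*(g + 3)*(g + 2)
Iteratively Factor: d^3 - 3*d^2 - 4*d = (d + 1)*(d^2 - 4*d) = (d - 4)*(d + 1)*(d)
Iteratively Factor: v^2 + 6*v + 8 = (v + 4)*(v + 2)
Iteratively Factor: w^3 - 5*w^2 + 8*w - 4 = (w - 1)*(w^2 - 4*w + 4) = (w - 2)*(w - 1)*(w - 2)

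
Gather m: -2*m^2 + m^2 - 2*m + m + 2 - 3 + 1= -m^2 - m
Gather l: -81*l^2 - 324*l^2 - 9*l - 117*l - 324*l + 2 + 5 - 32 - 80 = -405*l^2 - 450*l - 105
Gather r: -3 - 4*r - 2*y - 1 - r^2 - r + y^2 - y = -r^2 - 5*r + y^2 - 3*y - 4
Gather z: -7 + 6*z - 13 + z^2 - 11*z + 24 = z^2 - 5*z + 4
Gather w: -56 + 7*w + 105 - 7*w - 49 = 0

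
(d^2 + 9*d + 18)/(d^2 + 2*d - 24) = (d + 3)/(d - 4)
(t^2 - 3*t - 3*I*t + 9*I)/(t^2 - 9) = (t - 3*I)/(t + 3)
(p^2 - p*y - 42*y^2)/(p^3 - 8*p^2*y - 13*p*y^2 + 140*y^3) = (-p - 6*y)/(-p^2 + p*y + 20*y^2)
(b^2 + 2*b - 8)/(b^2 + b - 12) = (b - 2)/(b - 3)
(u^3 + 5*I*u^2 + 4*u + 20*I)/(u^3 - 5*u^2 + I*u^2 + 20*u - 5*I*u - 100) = (u^2 + 4)/(u^2 - u*(5 + 4*I) + 20*I)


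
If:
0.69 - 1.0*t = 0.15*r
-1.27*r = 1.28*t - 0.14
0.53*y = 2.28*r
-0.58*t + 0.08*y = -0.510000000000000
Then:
No Solution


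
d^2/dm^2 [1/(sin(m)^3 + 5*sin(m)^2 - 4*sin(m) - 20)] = (-9*sin(m)^6 - 55*sin(m)^5 - 80*sin(m)^4 - 40*sin(m)^3 - 290*sin(m)^2 + 80*sin(m) + 232)/(sin(m)^3 + 5*sin(m)^2 - 4*sin(m) - 20)^3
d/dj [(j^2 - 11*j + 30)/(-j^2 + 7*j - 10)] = -4/(j^2 - 4*j + 4)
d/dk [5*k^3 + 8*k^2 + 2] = k*(15*k + 16)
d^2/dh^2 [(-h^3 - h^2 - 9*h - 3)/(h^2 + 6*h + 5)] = 4*(-17*h^3 - 42*h^2 + 3*h + 76)/(h^6 + 18*h^5 + 123*h^4 + 396*h^3 + 615*h^2 + 450*h + 125)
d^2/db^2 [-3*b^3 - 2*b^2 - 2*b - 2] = -18*b - 4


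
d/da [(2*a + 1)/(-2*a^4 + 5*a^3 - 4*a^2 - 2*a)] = (12*a^4 - 12*a^3 - 7*a^2 + 8*a + 2)/(a^2*(4*a^6 - 20*a^5 + 41*a^4 - 32*a^3 - 4*a^2 + 16*a + 4))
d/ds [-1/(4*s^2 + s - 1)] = (8*s + 1)/(4*s^2 + s - 1)^2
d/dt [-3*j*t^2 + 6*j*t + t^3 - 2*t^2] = -6*j*t + 6*j + 3*t^2 - 4*t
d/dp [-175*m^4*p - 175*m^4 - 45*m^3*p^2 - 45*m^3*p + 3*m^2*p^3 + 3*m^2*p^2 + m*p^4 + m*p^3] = m*(-175*m^3 - 90*m^2*p - 45*m^2 + 9*m*p^2 + 6*m*p + 4*p^3 + 3*p^2)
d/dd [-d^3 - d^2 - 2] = d*(-3*d - 2)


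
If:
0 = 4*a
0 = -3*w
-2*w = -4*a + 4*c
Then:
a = 0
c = 0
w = 0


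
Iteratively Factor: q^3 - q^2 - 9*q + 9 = (q + 3)*(q^2 - 4*q + 3) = (q - 3)*(q + 3)*(q - 1)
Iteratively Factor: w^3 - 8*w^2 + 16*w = (w - 4)*(w^2 - 4*w) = w*(w - 4)*(w - 4)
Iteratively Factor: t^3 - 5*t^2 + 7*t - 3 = (t - 1)*(t^2 - 4*t + 3) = (t - 3)*(t - 1)*(t - 1)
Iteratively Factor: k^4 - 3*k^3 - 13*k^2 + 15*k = (k)*(k^3 - 3*k^2 - 13*k + 15) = k*(k - 5)*(k^2 + 2*k - 3) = k*(k - 5)*(k - 1)*(k + 3)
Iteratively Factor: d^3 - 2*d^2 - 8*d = (d - 4)*(d^2 + 2*d) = (d - 4)*(d + 2)*(d)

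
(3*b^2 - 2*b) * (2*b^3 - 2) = 6*b^5 - 4*b^4 - 6*b^2 + 4*b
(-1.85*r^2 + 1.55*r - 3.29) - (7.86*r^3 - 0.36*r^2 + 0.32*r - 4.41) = -7.86*r^3 - 1.49*r^2 + 1.23*r + 1.12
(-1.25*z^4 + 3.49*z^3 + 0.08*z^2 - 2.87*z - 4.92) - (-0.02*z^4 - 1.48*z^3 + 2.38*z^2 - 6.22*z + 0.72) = -1.23*z^4 + 4.97*z^3 - 2.3*z^2 + 3.35*z - 5.64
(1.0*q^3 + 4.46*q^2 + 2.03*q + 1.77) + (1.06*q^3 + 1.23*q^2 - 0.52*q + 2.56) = 2.06*q^3 + 5.69*q^2 + 1.51*q + 4.33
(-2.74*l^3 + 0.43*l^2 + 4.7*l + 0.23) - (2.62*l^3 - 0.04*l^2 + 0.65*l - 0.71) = -5.36*l^3 + 0.47*l^2 + 4.05*l + 0.94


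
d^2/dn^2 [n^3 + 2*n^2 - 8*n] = 6*n + 4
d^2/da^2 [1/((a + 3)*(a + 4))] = 2*((a + 3)^2 + (a + 3)*(a + 4) + (a + 4)^2)/((a + 3)^3*(a + 4)^3)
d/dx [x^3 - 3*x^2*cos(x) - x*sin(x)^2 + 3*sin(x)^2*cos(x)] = 3*x^2*sin(x) + 3*x^2 - x*sin(2*x) - 6*x*cos(x) - 3*sin(x)/4 + 9*sin(3*x)/4 + cos(2*x)/2 - 1/2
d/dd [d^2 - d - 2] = 2*d - 1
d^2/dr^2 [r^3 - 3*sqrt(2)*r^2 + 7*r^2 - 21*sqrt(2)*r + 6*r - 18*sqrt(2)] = 6*r - 6*sqrt(2) + 14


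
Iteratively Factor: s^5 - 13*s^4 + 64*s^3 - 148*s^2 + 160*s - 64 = (s - 4)*(s^4 - 9*s^3 + 28*s^2 - 36*s + 16) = (s - 4)^2*(s^3 - 5*s^2 + 8*s - 4) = (s - 4)^2*(s - 2)*(s^2 - 3*s + 2) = (s - 4)^2*(s - 2)*(s - 1)*(s - 2)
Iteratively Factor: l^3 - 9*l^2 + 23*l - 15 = (l - 5)*(l^2 - 4*l + 3) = (l - 5)*(l - 3)*(l - 1)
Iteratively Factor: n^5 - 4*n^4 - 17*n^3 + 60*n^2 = (n - 3)*(n^4 - n^3 - 20*n^2) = n*(n - 3)*(n^3 - n^2 - 20*n) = n^2*(n - 3)*(n^2 - n - 20) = n^2*(n - 3)*(n + 4)*(n - 5)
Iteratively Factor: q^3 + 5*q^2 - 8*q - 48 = (q + 4)*(q^2 + q - 12) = (q - 3)*(q + 4)*(q + 4)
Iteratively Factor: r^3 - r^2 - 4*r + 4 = (r - 1)*(r^2 - 4) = (r - 1)*(r + 2)*(r - 2)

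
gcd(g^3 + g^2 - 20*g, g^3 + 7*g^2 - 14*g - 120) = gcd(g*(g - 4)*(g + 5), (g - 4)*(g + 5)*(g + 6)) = g^2 + g - 20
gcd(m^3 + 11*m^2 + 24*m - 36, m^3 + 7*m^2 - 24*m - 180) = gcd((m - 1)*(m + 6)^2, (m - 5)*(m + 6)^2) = m^2 + 12*m + 36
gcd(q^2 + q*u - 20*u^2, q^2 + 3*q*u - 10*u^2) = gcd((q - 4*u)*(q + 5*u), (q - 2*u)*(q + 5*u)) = q + 5*u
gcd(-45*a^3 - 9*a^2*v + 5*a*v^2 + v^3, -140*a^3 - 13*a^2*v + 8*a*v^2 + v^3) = 5*a + v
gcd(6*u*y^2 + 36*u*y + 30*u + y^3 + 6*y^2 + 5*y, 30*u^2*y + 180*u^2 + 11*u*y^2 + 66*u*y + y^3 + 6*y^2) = 6*u + y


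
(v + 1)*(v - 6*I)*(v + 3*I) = v^3 + v^2 - 3*I*v^2 + 18*v - 3*I*v + 18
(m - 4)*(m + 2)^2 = m^3 - 12*m - 16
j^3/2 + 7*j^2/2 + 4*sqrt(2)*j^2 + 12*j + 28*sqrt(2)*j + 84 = (j/2 + sqrt(2))*(j + 7)*(j + 6*sqrt(2))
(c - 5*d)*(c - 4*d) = c^2 - 9*c*d + 20*d^2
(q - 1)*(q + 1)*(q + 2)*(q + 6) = q^4 + 8*q^3 + 11*q^2 - 8*q - 12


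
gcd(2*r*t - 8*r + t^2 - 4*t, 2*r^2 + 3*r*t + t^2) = 2*r + t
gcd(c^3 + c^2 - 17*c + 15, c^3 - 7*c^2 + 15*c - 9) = c^2 - 4*c + 3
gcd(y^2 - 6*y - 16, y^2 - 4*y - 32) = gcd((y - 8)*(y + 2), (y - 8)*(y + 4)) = y - 8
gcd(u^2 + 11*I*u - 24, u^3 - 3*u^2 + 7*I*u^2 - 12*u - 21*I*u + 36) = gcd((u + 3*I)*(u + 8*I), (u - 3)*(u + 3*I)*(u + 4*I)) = u + 3*I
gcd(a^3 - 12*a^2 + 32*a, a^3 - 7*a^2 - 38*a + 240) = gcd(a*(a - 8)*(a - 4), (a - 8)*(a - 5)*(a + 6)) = a - 8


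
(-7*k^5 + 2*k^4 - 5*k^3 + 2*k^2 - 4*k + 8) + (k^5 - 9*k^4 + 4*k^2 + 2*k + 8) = -6*k^5 - 7*k^4 - 5*k^3 + 6*k^2 - 2*k + 16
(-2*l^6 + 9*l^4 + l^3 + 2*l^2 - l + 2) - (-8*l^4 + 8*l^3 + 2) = -2*l^6 + 17*l^4 - 7*l^3 + 2*l^2 - l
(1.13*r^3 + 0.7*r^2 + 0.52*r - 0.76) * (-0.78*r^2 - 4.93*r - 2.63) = -0.8814*r^5 - 6.1169*r^4 - 6.8285*r^3 - 3.8118*r^2 + 2.3792*r + 1.9988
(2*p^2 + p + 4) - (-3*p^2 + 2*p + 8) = 5*p^2 - p - 4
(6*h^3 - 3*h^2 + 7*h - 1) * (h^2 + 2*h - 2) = 6*h^5 + 9*h^4 - 11*h^3 + 19*h^2 - 16*h + 2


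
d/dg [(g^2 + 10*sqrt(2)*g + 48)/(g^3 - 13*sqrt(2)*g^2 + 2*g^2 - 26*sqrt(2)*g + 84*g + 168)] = (2*(g + 5*sqrt(2))*(g^3 - 13*sqrt(2)*g^2 + 2*g^2 - 26*sqrt(2)*g + 84*g + 168) - (g^2 + 10*sqrt(2)*g + 48)*(3*g^2 - 26*sqrt(2)*g + 4*g - 26*sqrt(2) + 84))/(g^3 - 13*sqrt(2)*g^2 + 2*g^2 - 26*sqrt(2)*g + 84*g + 168)^2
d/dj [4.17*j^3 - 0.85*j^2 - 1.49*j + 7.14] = 12.51*j^2 - 1.7*j - 1.49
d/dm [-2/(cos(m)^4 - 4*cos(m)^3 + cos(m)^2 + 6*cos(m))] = 4*(-2*cos(m)^3 + 6*cos(m)^2 - cos(m) - 3)*sin(m)/((cos(m)^3 - 4*cos(m)^2 + cos(m) + 6)^2*cos(m)^2)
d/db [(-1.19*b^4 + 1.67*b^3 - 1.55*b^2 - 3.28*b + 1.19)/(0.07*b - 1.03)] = (-0.2499*b^4 + 5.1366*b^3 - 5.2688*b^2 + 3.193*b + 3.2951)/(0.0049*b^2 - 0.1442*b + 1.0609)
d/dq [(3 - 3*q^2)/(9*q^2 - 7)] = -12*q/(9*q^2 - 7)^2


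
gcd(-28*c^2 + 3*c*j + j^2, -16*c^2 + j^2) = 4*c - j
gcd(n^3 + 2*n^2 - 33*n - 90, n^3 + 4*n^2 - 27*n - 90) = n + 3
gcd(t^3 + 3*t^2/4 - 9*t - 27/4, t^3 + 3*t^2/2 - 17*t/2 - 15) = t - 3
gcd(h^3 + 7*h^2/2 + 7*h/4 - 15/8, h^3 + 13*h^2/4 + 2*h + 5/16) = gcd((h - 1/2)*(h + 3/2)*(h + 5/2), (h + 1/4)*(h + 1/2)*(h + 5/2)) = h + 5/2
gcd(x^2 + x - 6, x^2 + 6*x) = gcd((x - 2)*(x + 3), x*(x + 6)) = 1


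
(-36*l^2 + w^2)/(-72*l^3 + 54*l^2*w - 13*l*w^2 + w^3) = (6*l + w)/(12*l^2 - 7*l*w + w^2)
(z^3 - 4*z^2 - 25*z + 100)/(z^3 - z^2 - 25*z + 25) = (z - 4)/(z - 1)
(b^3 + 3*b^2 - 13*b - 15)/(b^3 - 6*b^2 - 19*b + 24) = (b^3 + 3*b^2 - 13*b - 15)/(b^3 - 6*b^2 - 19*b + 24)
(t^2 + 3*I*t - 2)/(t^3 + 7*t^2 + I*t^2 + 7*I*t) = (t + 2*I)/(t*(t + 7))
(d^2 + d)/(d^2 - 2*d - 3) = d/(d - 3)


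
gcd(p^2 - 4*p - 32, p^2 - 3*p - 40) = p - 8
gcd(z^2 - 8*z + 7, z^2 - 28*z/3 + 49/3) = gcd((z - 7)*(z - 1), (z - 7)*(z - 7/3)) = z - 7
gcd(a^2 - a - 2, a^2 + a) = a + 1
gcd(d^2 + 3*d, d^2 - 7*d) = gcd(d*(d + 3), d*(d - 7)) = d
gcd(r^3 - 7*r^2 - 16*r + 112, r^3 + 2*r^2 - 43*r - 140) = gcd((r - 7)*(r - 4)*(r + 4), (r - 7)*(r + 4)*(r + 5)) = r^2 - 3*r - 28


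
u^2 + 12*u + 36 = (u + 6)^2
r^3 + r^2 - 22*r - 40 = (r - 5)*(r + 2)*(r + 4)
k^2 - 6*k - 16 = (k - 8)*(k + 2)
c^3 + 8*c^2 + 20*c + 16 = (c + 2)^2*(c + 4)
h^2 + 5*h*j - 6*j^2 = (h - j)*(h + 6*j)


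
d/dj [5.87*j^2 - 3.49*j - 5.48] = 11.74*j - 3.49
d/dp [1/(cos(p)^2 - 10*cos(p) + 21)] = 2*(cos(p) - 5)*sin(p)/(cos(p)^2 - 10*cos(p) + 21)^2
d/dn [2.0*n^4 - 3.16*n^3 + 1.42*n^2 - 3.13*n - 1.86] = 8.0*n^3 - 9.48*n^2 + 2.84*n - 3.13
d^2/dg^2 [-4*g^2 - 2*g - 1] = -8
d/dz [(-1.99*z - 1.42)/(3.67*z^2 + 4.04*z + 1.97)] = (7.3033*z^2 + 10.4228*z + 1.8165)/(13.4689*z^4 + 29.6536*z^3 + 30.7814*z^2 + 15.9176*z + 3.8809)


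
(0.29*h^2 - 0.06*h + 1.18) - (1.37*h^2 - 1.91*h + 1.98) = -1.08*h^2 + 1.85*h - 0.8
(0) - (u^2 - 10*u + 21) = -u^2 + 10*u - 21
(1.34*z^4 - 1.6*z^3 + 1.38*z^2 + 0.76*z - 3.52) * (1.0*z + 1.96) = 1.34*z^5 + 1.0264*z^4 - 1.756*z^3 + 3.4648*z^2 - 2.0304*z - 6.8992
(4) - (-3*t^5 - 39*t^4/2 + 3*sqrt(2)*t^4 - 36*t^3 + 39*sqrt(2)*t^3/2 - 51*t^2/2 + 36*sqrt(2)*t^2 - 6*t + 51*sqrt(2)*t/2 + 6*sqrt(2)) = 3*t^5 - 3*sqrt(2)*t^4 + 39*t^4/2 - 39*sqrt(2)*t^3/2 + 36*t^3 - 36*sqrt(2)*t^2 + 51*t^2/2 - 51*sqrt(2)*t/2 + 6*t - 6*sqrt(2) + 4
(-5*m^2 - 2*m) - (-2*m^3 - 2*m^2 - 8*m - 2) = 2*m^3 - 3*m^2 + 6*m + 2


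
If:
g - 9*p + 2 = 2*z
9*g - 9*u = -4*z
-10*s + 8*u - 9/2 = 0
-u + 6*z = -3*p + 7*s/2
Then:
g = 41*z/39 + 269/416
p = 367/1248 - 37*z/351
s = 140*z/117 + 7/104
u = 175*z/117 + 269/416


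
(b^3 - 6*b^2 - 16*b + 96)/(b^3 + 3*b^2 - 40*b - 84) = (b^2 - 16)/(b^2 + 9*b + 14)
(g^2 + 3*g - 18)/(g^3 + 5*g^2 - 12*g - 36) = 1/(g + 2)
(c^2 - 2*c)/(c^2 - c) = (c - 2)/(c - 1)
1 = 1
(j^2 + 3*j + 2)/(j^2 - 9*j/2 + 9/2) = 2*(j^2 + 3*j + 2)/(2*j^2 - 9*j + 9)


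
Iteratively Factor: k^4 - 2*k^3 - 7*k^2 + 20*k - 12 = (k - 1)*(k^3 - k^2 - 8*k + 12) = (k - 2)*(k - 1)*(k^2 + k - 6) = (k - 2)^2*(k - 1)*(k + 3)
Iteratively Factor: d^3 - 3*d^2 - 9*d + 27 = (d + 3)*(d^2 - 6*d + 9) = (d - 3)*(d + 3)*(d - 3)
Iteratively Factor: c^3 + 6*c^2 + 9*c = (c + 3)*(c^2 + 3*c) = c*(c + 3)*(c + 3)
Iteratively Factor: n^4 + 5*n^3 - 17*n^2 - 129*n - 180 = (n + 3)*(n^3 + 2*n^2 - 23*n - 60) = (n + 3)^2*(n^2 - n - 20) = (n + 3)^2*(n + 4)*(n - 5)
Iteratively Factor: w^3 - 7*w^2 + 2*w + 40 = (w - 5)*(w^2 - 2*w - 8) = (w - 5)*(w + 2)*(w - 4)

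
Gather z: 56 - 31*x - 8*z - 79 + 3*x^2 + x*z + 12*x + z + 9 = 3*x^2 - 19*x + z*(x - 7) - 14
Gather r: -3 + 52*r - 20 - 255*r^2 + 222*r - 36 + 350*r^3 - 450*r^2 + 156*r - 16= 350*r^3 - 705*r^2 + 430*r - 75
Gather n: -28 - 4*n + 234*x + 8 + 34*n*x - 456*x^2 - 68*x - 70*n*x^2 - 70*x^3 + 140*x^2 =n*(-70*x^2 + 34*x - 4) - 70*x^3 - 316*x^2 + 166*x - 20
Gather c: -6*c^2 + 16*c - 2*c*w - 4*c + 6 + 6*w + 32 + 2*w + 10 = -6*c^2 + c*(12 - 2*w) + 8*w + 48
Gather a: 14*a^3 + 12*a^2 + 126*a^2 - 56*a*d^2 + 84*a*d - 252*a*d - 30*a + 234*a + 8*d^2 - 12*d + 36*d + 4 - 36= 14*a^3 + 138*a^2 + a*(-56*d^2 - 168*d + 204) + 8*d^2 + 24*d - 32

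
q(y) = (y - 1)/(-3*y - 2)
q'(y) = 1/(-3*y - 2) + 3*(y - 1)/(-3*y - 2)^2 = -5/(3*y + 2)^2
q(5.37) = -0.24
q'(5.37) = -0.02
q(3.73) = -0.21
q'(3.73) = -0.03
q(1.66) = -0.09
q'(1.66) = -0.10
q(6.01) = -0.25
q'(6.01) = -0.01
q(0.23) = 0.29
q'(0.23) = -0.69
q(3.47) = -0.20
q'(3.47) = -0.03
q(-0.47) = 2.49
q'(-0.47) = -14.36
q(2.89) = -0.18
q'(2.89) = -0.04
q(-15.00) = -0.37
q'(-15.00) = 0.00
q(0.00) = 0.50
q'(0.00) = -1.25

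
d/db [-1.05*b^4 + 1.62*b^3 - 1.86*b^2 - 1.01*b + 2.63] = -4.2*b^3 + 4.86*b^2 - 3.72*b - 1.01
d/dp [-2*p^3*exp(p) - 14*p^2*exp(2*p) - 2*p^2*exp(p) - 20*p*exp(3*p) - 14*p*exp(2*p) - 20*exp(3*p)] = 2*(-p^3 - 14*p^2*exp(p) - 4*p^2 - 30*p*exp(2*p) - 28*p*exp(p) - 2*p - 40*exp(2*p) - 7*exp(p))*exp(p)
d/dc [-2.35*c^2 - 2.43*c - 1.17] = -4.7*c - 2.43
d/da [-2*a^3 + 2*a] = 2 - 6*a^2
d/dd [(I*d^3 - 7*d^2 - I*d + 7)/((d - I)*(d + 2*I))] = (I*d^4 - 2*d^3 - 42*d - 9*I)/(d^4 + 2*I*d^3 + 3*d^2 + 4*I*d + 4)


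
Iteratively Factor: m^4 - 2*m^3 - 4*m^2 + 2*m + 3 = (m + 1)*(m^3 - 3*m^2 - m + 3) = (m - 1)*(m + 1)*(m^2 - 2*m - 3) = (m - 3)*(m - 1)*(m + 1)*(m + 1)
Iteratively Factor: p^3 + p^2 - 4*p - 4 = (p + 1)*(p^2 - 4) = (p - 2)*(p + 1)*(p + 2)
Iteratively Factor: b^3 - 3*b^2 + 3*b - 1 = (b - 1)*(b^2 - 2*b + 1) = (b - 1)^2*(b - 1)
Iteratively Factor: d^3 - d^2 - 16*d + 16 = (d - 1)*(d^2 - 16) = (d - 4)*(d - 1)*(d + 4)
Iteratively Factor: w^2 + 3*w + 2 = (w + 1)*(w + 2)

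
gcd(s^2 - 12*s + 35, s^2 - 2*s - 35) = s - 7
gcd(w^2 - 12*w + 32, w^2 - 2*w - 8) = w - 4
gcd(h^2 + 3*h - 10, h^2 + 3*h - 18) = 1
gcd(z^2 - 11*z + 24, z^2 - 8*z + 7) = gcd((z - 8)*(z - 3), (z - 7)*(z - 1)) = 1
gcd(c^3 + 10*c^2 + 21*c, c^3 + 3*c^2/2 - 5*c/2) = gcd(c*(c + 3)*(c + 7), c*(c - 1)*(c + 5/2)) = c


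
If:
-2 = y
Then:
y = -2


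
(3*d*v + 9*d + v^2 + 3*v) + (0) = 3*d*v + 9*d + v^2 + 3*v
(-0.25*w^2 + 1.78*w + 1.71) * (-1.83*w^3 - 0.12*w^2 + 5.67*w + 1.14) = 0.4575*w^5 - 3.2274*w^4 - 4.7604*w^3 + 9.6024*w^2 + 11.7249*w + 1.9494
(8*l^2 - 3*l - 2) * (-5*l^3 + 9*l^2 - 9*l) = -40*l^5 + 87*l^4 - 89*l^3 + 9*l^2 + 18*l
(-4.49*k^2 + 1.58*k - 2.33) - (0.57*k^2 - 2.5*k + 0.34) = -5.06*k^2 + 4.08*k - 2.67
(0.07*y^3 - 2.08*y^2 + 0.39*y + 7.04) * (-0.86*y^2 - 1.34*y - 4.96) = -0.0602*y^5 + 1.695*y^4 + 2.1046*y^3 + 3.7398*y^2 - 11.368*y - 34.9184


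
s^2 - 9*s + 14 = (s - 7)*(s - 2)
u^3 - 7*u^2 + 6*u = u*(u - 6)*(u - 1)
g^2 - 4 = (g - 2)*(g + 2)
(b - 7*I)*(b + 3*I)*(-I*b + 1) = -I*b^3 - 3*b^2 - 25*I*b + 21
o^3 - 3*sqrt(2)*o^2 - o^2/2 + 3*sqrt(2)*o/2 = o*(o - 1/2)*(o - 3*sqrt(2))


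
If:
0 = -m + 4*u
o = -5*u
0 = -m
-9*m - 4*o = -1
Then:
No Solution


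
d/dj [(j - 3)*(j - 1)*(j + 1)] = 3*j^2 - 6*j - 1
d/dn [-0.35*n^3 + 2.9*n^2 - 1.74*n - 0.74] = -1.05*n^2 + 5.8*n - 1.74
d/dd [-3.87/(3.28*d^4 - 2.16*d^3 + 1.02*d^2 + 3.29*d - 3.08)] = (50.7744*d^3 - 25.0776*d^2 + 7.8948*d + 12.7323)/(3.28*d^4 - 2.16*d^3 + 1.02*d^2 + 3.29*d - 3.08)^2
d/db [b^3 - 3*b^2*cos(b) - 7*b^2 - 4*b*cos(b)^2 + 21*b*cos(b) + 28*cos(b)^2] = 3*b^2*sin(b) + 3*b^2 - 21*b*sin(b) + 4*b*sin(2*b) - 6*b*cos(b) - 14*b - 28*sin(2*b) - 4*cos(b)^2 + 21*cos(b)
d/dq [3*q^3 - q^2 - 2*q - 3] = 9*q^2 - 2*q - 2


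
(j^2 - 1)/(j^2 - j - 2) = (j - 1)/(j - 2)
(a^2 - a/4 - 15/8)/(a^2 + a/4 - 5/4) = (a - 3/2)/(a - 1)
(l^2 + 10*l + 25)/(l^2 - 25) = (l + 5)/(l - 5)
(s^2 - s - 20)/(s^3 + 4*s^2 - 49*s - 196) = (s - 5)/(s^2 - 49)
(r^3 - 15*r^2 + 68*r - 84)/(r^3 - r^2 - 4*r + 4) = (r^2 - 13*r + 42)/(r^2 + r - 2)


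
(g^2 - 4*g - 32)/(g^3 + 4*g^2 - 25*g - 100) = (g - 8)/(g^2 - 25)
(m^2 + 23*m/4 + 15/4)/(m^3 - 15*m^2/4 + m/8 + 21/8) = 2*(m + 5)/(2*m^2 - 9*m + 7)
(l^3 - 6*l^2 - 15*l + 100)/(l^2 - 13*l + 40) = (l^2 - l - 20)/(l - 8)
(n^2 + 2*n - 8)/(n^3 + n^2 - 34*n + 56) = (n + 4)/(n^2 + 3*n - 28)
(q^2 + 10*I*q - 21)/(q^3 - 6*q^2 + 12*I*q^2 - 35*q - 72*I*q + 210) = (q + 3*I)/(q^2 + q*(-6 + 5*I) - 30*I)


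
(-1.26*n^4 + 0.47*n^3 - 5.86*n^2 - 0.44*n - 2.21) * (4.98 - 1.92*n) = 2.4192*n^5 - 7.1772*n^4 + 13.5918*n^3 - 28.338*n^2 + 2.052*n - 11.0058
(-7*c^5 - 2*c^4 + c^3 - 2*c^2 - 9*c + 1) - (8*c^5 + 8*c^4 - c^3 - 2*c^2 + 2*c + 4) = -15*c^5 - 10*c^4 + 2*c^3 - 11*c - 3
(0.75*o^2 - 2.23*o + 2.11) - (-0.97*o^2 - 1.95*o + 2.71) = 1.72*o^2 - 0.28*o - 0.6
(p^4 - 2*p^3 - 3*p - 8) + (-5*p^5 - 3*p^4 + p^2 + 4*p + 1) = -5*p^5 - 2*p^4 - 2*p^3 + p^2 + p - 7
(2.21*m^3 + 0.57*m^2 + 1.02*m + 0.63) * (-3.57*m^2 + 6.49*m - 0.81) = -7.8897*m^5 + 12.308*m^4 - 1.7322*m^3 + 3.909*m^2 + 3.2625*m - 0.5103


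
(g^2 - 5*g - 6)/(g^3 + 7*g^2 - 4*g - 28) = (g^2 - 5*g - 6)/(g^3 + 7*g^2 - 4*g - 28)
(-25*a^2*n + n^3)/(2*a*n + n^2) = (-25*a^2 + n^2)/(2*a + n)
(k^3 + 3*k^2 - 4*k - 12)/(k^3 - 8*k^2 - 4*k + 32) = (k + 3)/(k - 8)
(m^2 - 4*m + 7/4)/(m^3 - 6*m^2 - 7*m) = (-m^2 + 4*m - 7/4)/(m*(-m^2 + 6*m + 7))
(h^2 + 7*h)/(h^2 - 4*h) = (h + 7)/(h - 4)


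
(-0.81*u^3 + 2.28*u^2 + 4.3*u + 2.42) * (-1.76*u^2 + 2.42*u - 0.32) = 1.4256*u^5 - 5.973*u^4 - 1.7912*u^3 + 5.4172*u^2 + 4.4804*u - 0.7744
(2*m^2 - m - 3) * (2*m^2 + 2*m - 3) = 4*m^4 + 2*m^3 - 14*m^2 - 3*m + 9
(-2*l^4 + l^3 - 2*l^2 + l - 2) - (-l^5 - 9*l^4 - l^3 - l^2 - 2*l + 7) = l^5 + 7*l^4 + 2*l^3 - l^2 + 3*l - 9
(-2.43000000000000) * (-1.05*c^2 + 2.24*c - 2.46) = 2.5515*c^2 - 5.4432*c + 5.9778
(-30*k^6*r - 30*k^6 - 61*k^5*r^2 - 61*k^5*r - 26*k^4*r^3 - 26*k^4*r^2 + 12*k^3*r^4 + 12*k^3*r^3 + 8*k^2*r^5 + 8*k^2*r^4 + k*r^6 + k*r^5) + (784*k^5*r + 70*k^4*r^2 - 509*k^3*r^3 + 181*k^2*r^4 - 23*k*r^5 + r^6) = -30*k^6*r - 30*k^6 - 61*k^5*r^2 + 723*k^5*r - 26*k^4*r^3 + 44*k^4*r^2 + 12*k^3*r^4 - 497*k^3*r^3 + 8*k^2*r^5 + 189*k^2*r^4 + k*r^6 - 22*k*r^5 + r^6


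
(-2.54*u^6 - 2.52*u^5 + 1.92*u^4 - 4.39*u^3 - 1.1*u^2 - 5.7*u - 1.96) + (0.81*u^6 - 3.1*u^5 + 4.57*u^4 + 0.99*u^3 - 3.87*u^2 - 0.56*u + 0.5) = -1.73*u^6 - 5.62*u^5 + 6.49*u^4 - 3.4*u^3 - 4.97*u^2 - 6.26*u - 1.46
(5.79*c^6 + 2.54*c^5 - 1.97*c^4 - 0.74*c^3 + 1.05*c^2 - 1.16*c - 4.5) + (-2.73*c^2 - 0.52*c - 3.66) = 5.79*c^6 + 2.54*c^5 - 1.97*c^4 - 0.74*c^3 - 1.68*c^2 - 1.68*c - 8.16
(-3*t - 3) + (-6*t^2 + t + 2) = -6*t^2 - 2*t - 1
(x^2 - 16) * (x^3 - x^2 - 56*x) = x^5 - x^4 - 72*x^3 + 16*x^2 + 896*x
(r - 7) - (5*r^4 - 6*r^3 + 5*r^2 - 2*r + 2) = -5*r^4 + 6*r^3 - 5*r^2 + 3*r - 9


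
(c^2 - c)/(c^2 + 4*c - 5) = c/(c + 5)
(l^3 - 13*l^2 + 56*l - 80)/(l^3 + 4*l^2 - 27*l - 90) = (l^2 - 8*l + 16)/(l^2 + 9*l + 18)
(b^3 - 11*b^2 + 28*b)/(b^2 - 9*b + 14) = b*(b - 4)/(b - 2)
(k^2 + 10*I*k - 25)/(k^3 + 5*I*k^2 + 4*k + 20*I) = (k + 5*I)/(k^2 + 4)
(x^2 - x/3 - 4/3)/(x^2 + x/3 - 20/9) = 3*(x + 1)/(3*x + 5)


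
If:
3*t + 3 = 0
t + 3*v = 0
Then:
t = -1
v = 1/3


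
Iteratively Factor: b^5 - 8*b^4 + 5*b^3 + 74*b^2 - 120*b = (b)*(b^4 - 8*b^3 + 5*b^2 + 74*b - 120) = b*(b - 2)*(b^3 - 6*b^2 - 7*b + 60) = b*(b - 2)*(b + 3)*(b^2 - 9*b + 20) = b*(b - 5)*(b - 2)*(b + 3)*(b - 4)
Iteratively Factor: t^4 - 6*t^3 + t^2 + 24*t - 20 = (t - 5)*(t^3 - t^2 - 4*t + 4) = (t - 5)*(t + 2)*(t^2 - 3*t + 2) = (t - 5)*(t - 1)*(t + 2)*(t - 2)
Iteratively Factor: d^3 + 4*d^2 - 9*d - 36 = (d + 3)*(d^2 + d - 12) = (d + 3)*(d + 4)*(d - 3)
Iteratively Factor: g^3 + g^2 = (g + 1)*(g^2) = g*(g + 1)*(g)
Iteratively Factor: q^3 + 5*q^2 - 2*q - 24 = (q - 2)*(q^2 + 7*q + 12) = (q - 2)*(q + 3)*(q + 4)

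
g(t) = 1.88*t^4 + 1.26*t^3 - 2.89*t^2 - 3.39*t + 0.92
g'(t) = 7.52*t^3 + 3.78*t^2 - 5.78*t - 3.39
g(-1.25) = 2.77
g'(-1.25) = -4.95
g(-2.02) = 16.89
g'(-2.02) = -38.27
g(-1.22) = 2.63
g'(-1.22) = -4.37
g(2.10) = 29.29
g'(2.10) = 70.78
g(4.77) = 1029.01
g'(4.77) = 871.20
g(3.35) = 241.28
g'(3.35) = 302.39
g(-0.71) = 1.90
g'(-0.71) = -0.07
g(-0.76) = 1.90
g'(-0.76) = -0.11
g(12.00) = 40705.04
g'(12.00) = 13466.13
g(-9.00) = 11213.48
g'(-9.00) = -5127.27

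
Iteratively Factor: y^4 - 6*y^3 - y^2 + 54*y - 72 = (y - 2)*(y^3 - 4*y^2 - 9*y + 36) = (y - 2)*(y + 3)*(y^2 - 7*y + 12) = (y - 4)*(y - 2)*(y + 3)*(y - 3)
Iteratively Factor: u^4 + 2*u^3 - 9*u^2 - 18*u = (u + 2)*(u^3 - 9*u) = (u - 3)*(u + 2)*(u^2 + 3*u) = (u - 3)*(u + 2)*(u + 3)*(u)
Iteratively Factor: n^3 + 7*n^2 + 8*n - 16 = (n - 1)*(n^2 + 8*n + 16) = (n - 1)*(n + 4)*(n + 4)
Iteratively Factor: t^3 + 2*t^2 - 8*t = (t - 2)*(t^2 + 4*t) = t*(t - 2)*(t + 4)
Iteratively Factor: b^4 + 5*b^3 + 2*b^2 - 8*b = (b - 1)*(b^3 + 6*b^2 + 8*b) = (b - 1)*(b + 2)*(b^2 + 4*b) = b*(b - 1)*(b + 2)*(b + 4)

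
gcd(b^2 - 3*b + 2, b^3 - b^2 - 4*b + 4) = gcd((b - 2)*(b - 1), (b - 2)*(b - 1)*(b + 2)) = b^2 - 3*b + 2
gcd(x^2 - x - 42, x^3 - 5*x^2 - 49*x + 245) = x - 7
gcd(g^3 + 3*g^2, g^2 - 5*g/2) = g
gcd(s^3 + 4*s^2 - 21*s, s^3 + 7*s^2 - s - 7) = s + 7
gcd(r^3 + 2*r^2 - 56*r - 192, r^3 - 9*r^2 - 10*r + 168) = r + 4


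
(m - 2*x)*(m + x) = m^2 - m*x - 2*x^2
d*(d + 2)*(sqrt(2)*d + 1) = sqrt(2)*d^3 + d^2 + 2*sqrt(2)*d^2 + 2*d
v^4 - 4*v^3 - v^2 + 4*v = v*(v - 4)*(v - 1)*(v + 1)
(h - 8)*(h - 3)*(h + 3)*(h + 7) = h^4 - h^3 - 65*h^2 + 9*h + 504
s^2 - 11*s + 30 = (s - 6)*(s - 5)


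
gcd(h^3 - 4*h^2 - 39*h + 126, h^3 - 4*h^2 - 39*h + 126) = h^3 - 4*h^2 - 39*h + 126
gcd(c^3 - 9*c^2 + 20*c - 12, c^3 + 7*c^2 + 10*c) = 1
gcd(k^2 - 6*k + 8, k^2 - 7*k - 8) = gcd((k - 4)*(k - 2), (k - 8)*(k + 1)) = 1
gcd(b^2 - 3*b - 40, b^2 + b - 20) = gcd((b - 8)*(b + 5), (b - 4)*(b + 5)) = b + 5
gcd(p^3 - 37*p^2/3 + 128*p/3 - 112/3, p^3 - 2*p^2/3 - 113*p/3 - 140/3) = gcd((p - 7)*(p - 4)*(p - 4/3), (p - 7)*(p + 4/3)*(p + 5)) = p - 7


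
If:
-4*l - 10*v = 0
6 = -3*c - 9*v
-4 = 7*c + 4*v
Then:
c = -4/17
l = 25/17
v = -10/17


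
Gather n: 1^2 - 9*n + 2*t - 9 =-9*n + 2*t - 8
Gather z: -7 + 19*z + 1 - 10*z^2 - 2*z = -10*z^2 + 17*z - 6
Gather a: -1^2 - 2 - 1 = -4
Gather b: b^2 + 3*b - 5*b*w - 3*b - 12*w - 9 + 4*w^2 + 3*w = b^2 - 5*b*w + 4*w^2 - 9*w - 9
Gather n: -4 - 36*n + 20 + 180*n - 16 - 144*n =0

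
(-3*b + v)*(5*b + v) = -15*b^2 + 2*b*v + v^2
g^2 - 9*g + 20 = (g - 5)*(g - 4)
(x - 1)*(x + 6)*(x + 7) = x^3 + 12*x^2 + 29*x - 42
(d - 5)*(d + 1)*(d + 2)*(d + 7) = d^4 + 5*d^3 - 27*d^2 - 101*d - 70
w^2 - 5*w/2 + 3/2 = (w - 3/2)*(w - 1)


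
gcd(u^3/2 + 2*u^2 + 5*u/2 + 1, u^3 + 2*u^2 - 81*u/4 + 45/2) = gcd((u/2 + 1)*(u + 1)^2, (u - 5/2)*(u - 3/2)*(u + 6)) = 1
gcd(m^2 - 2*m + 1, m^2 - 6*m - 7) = 1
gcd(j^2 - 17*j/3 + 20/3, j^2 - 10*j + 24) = j - 4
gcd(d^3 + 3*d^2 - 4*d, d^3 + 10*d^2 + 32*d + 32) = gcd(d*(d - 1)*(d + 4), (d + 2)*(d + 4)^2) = d + 4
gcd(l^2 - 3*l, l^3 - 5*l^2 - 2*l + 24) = l - 3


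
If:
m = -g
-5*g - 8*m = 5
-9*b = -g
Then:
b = 5/27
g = 5/3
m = -5/3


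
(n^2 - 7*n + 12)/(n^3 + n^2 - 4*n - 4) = (n^2 - 7*n + 12)/(n^3 + n^2 - 4*n - 4)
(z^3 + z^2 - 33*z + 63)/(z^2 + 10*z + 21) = (z^2 - 6*z + 9)/(z + 3)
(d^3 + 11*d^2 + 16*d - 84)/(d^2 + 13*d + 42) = d - 2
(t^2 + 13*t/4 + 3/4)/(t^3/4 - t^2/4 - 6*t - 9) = (4*t + 1)/(t^2 - 4*t - 12)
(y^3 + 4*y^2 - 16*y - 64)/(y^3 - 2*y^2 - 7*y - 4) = (y^2 + 8*y + 16)/(y^2 + 2*y + 1)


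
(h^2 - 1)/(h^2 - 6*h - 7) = (h - 1)/(h - 7)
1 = 1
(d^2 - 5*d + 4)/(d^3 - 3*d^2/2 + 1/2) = 2*(d - 4)/(2*d^2 - d - 1)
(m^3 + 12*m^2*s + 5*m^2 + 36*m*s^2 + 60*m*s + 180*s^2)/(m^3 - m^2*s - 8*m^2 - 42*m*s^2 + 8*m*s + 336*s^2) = (-m^2 - 6*m*s - 5*m - 30*s)/(-m^2 + 7*m*s + 8*m - 56*s)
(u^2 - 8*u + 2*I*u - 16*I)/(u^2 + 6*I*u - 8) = (u - 8)/(u + 4*I)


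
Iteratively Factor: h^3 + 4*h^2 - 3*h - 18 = (h - 2)*(h^2 + 6*h + 9) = (h - 2)*(h + 3)*(h + 3)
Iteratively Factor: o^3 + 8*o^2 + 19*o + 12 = (o + 1)*(o^2 + 7*o + 12) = (o + 1)*(o + 3)*(o + 4)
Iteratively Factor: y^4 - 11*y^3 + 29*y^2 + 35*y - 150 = (y - 3)*(y^3 - 8*y^2 + 5*y + 50) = (y - 5)*(y - 3)*(y^2 - 3*y - 10) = (y - 5)^2*(y - 3)*(y + 2)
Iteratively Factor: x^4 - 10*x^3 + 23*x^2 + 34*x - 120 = (x + 2)*(x^3 - 12*x^2 + 47*x - 60) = (x - 5)*(x + 2)*(x^2 - 7*x + 12) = (x - 5)*(x - 3)*(x + 2)*(x - 4)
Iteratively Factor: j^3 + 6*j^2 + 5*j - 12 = (j + 4)*(j^2 + 2*j - 3) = (j + 3)*(j + 4)*(j - 1)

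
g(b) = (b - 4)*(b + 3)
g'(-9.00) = -19.00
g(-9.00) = 78.00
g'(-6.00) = -13.00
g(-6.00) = 30.00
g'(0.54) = 0.08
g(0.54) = -12.25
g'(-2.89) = -6.78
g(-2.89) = -0.76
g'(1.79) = 2.58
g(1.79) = -10.59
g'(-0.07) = -1.14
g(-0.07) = -11.93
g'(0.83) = 0.66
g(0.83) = -12.14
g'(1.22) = 1.44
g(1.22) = -11.73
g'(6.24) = 11.48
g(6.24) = 20.70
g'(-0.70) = -2.40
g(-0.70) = -10.81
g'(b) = 2*b - 1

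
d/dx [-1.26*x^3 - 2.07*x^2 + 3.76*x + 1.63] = -3.78*x^2 - 4.14*x + 3.76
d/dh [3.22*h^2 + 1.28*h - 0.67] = 6.44*h + 1.28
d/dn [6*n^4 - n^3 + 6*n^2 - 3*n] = 24*n^3 - 3*n^2 + 12*n - 3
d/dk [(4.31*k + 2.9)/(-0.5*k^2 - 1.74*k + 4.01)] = (2.155*k^2 + 2.9*k + 22.3291)/(0.25*k^4 + 1.74*k^3 - 0.9824*k^2 - 13.9548*k + 16.0801)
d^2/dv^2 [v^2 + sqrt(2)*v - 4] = 2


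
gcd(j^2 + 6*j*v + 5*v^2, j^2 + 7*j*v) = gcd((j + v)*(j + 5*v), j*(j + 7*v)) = 1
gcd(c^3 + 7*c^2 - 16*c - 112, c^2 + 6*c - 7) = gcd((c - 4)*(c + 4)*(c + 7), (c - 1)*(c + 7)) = c + 7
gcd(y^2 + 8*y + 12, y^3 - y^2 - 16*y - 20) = y + 2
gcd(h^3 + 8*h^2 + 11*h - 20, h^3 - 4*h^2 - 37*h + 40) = h^2 + 4*h - 5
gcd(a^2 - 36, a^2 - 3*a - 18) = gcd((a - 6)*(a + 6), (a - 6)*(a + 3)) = a - 6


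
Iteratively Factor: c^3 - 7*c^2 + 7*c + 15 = (c - 5)*(c^2 - 2*c - 3) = (c - 5)*(c + 1)*(c - 3)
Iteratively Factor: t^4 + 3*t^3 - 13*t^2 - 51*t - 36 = (t - 4)*(t^3 + 7*t^2 + 15*t + 9) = (t - 4)*(t + 1)*(t^2 + 6*t + 9) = (t - 4)*(t + 1)*(t + 3)*(t + 3)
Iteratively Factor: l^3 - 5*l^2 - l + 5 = (l - 1)*(l^2 - 4*l - 5) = (l - 1)*(l + 1)*(l - 5)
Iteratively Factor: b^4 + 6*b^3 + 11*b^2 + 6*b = (b + 3)*(b^3 + 3*b^2 + 2*b) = (b + 1)*(b + 3)*(b^2 + 2*b) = b*(b + 1)*(b + 3)*(b + 2)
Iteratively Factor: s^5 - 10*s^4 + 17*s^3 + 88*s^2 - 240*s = (s + 3)*(s^4 - 13*s^3 + 56*s^2 - 80*s) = s*(s + 3)*(s^3 - 13*s^2 + 56*s - 80) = s*(s - 4)*(s + 3)*(s^2 - 9*s + 20) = s*(s - 4)^2*(s + 3)*(s - 5)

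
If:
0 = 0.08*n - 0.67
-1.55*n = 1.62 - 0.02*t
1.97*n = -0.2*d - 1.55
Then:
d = -90.24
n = 8.38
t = 730.06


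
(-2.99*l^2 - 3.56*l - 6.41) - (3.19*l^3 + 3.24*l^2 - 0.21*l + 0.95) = -3.19*l^3 - 6.23*l^2 - 3.35*l - 7.36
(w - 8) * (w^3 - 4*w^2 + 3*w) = w^4 - 12*w^3 + 35*w^2 - 24*w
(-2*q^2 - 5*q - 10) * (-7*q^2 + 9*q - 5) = 14*q^4 + 17*q^3 + 35*q^2 - 65*q + 50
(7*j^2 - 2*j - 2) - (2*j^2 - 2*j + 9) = 5*j^2 - 11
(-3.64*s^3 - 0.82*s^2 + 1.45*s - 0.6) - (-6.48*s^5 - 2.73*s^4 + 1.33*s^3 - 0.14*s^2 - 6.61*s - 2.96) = 6.48*s^5 + 2.73*s^4 - 4.97*s^3 - 0.68*s^2 + 8.06*s + 2.36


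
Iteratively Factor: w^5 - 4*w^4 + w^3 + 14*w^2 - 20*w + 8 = (w - 1)*(w^4 - 3*w^3 - 2*w^2 + 12*w - 8) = (w - 1)*(w + 2)*(w^3 - 5*w^2 + 8*w - 4) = (w - 2)*(w - 1)*(w + 2)*(w^2 - 3*w + 2) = (w - 2)*(w - 1)^2*(w + 2)*(w - 2)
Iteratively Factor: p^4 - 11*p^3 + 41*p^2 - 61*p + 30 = (p - 5)*(p^3 - 6*p^2 + 11*p - 6) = (p - 5)*(p - 3)*(p^2 - 3*p + 2) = (p - 5)*(p - 3)*(p - 2)*(p - 1)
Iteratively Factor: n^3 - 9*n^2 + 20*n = (n - 4)*(n^2 - 5*n) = n*(n - 4)*(n - 5)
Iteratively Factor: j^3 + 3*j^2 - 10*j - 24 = (j - 3)*(j^2 + 6*j + 8) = (j - 3)*(j + 4)*(j + 2)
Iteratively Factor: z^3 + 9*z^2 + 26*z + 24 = (z + 3)*(z^2 + 6*z + 8) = (z + 3)*(z + 4)*(z + 2)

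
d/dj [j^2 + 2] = 2*j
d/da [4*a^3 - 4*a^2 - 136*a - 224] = 12*a^2 - 8*a - 136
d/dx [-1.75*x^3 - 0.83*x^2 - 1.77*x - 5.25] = -5.25*x^2 - 1.66*x - 1.77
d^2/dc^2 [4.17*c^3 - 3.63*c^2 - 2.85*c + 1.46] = 25.02*c - 7.26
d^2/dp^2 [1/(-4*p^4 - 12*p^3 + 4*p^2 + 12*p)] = (p*(6*p^2 + 9*p - 1)*(p^3 + 3*p^2 - p - 3) - (4*p^3 + 9*p^2 - 2*p - 3)^2)/(2*p^3*(p^3 + 3*p^2 - p - 3)^3)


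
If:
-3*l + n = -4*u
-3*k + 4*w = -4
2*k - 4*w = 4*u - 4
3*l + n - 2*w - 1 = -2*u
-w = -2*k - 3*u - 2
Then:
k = -18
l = -5/2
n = -67/2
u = 13/2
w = -29/2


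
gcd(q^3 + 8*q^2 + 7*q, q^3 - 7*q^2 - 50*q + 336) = q + 7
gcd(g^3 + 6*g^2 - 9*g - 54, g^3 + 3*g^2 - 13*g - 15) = g - 3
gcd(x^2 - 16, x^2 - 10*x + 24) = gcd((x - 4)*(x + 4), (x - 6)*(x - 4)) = x - 4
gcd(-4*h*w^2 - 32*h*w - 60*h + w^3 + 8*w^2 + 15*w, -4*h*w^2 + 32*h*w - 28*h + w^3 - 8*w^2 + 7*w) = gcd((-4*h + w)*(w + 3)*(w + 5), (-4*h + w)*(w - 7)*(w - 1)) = -4*h + w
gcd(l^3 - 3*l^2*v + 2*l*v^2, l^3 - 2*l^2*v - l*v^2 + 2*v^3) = l^2 - 3*l*v + 2*v^2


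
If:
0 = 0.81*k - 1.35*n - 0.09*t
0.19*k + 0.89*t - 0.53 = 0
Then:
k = 2.78947368421053 - 4.68421052631579*t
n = 1.67368421052632 - 2.87719298245614*t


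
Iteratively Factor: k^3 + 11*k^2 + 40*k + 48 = (k + 4)*(k^2 + 7*k + 12) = (k + 4)^2*(k + 3)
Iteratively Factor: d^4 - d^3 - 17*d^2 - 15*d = (d + 3)*(d^3 - 4*d^2 - 5*d) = d*(d + 3)*(d^2 - 4*d - 5) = d*(d + 1)*(d + 3)*(d - 5)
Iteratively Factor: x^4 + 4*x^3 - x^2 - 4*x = (x + 1)*(x^3 + 3*x^2 - 4*x) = x*(x + 1)*(x^2 + 3*x - 4) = x*(x - 1)*(x + 1)*(x + 4)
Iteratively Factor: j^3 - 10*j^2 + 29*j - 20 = (j - 1)*(j^2 - 9*j + 20) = (j - 5)*(j - 1)*(j - 4)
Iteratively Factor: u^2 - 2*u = (u)*(u - 2)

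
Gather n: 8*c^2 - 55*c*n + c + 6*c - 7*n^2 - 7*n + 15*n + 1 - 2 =8*c^2 + 7*c - 7*n^2 + n*(8 - 55*c) - 1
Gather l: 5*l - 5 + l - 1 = 6*l - 6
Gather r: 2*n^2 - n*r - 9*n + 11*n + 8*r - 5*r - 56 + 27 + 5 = 2*n^2 + 2*n + r*(3 - n) - 24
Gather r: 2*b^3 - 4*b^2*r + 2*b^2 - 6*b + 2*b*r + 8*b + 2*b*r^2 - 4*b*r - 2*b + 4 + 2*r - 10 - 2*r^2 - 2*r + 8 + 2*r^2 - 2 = 2*b^3 + 2*b^2 + 2*b*r^2 + r*(-4*b^2 - 2*b)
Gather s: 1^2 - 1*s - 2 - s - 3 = -2*s - 4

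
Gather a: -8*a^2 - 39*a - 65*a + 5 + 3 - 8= -8*a^2 - 104*a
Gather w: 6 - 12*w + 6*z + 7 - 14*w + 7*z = -26*w + 13*z + 13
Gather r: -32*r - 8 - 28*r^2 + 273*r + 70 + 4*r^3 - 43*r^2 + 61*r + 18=4*r^3 - 71*r^2 + 302*r + 80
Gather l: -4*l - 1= -4*l - 1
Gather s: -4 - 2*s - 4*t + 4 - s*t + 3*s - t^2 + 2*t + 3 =s*(1 - t) - t^2 - 2*t + 3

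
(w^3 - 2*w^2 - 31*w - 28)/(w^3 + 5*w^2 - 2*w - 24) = (w^2 - 6*w - 7)/(w^2 + w - 6)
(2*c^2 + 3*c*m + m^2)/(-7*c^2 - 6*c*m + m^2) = (-2*c - m)/(7*c - m)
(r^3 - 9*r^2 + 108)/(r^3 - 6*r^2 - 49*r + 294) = (r^2 - 3*r - 18)/(r^2 - 49)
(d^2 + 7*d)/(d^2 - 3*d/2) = 2*(d + 7)/(2*d - 3)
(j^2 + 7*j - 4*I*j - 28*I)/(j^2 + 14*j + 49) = (j - 4*I)/(j + 7)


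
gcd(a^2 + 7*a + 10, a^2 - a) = 1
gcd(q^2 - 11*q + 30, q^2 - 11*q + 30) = q^2 - 11*q + 30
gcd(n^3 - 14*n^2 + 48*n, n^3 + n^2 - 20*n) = n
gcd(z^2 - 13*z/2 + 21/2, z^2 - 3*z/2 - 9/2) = z - 3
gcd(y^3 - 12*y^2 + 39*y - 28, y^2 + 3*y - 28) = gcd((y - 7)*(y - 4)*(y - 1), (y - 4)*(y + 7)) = y - 4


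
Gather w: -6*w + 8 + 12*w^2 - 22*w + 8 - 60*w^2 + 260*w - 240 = -48*w^2 + 232*w - 224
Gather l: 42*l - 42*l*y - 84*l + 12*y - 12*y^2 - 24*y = l*(-42*y - 42) - 12*y^2 - 12*y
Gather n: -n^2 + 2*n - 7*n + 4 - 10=-n^2 - 5*n - 6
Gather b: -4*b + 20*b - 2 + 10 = 16*b + 8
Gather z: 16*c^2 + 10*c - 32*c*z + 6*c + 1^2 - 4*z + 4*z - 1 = 16*c^2 - 32*c*z + 16*c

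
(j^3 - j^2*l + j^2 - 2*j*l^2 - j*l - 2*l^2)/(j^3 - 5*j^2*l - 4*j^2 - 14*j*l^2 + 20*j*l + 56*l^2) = (j^3 - j^2*l + j^2 - 2*j*l^2 - j*l - 2*l^2)/(j^3 - 5*j^2*l - 4*j^2 - 14*j*l^2 + 20*j*l + 56*l^2)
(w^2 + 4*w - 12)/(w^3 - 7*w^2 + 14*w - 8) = (w + 6)/(w^2 - 5*w + 4)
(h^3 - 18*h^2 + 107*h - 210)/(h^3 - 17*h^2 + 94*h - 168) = (h - 5)/(h - 4)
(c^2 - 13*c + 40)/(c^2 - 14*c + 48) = (c - 5)/(c - 6)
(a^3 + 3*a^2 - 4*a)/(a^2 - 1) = a*(a + 4)/(a + 1)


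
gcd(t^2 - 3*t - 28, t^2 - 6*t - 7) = t - 7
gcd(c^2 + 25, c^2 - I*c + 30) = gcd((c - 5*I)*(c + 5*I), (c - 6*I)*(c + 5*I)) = c + 5*I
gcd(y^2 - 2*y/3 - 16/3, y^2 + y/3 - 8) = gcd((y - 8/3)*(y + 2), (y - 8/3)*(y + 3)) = y - 8/3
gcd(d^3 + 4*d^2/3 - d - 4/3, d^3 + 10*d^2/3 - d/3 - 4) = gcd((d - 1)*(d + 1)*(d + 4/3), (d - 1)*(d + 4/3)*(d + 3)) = d^2 + d/3 - 4/3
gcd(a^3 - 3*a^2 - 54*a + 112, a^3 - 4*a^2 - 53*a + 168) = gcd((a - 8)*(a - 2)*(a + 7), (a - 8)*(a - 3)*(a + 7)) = a^2 - a - 56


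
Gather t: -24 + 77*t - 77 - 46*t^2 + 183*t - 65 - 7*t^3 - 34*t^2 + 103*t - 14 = -7*t^3 - 80*t^2 + 363*t - 180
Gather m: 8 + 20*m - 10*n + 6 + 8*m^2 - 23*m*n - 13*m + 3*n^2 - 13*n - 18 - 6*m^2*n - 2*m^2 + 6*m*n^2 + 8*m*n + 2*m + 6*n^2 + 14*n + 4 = m^2*(6 - 6*n) + m*(6*n^2 - 15*n + 9) + 9*n^2 - 9*n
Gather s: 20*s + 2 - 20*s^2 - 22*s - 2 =-20*s^2 - 2*s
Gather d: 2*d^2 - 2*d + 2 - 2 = 2*d^2 - 2*d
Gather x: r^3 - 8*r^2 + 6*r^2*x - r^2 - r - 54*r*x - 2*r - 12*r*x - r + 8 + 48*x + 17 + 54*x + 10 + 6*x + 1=r^3 - 9*r^2 - 4*r + x*(6*r^2 - 66*r + 108) + 36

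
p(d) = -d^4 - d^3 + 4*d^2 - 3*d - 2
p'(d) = -4*d^3 - 3*d^2 + 8*d - 3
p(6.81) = -2303.49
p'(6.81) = -1350.93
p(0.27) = -2.54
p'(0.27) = -1.14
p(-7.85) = -3045.56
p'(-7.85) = 1684.28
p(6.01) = -1397.29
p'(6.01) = -931.61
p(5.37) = -889.18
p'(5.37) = -665.97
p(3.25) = -115.39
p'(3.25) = -146.00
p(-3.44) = -43.67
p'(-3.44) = 96.81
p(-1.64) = 10.86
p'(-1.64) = -6.55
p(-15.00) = -46307.00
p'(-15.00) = 12702.00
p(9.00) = -6995.00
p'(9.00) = -3090.00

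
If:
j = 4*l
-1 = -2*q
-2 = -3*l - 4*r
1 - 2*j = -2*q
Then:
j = 1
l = 1/4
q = 1/2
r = 5/16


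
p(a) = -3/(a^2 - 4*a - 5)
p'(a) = -3*(4 - 2*a)/(a^2 - 4*a - 5)^2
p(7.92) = -0.12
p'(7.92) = 0.05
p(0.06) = 0.57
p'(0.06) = -0.42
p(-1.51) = -0.90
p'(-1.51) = -1.91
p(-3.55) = -0.14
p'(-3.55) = -0.07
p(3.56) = 0.46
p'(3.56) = 0.22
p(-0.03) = 0.61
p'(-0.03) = -0.51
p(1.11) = 0.37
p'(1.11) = -0.08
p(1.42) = 0.35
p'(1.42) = -0.05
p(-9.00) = -0.03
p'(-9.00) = -0.00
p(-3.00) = -0.19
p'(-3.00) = -0.12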